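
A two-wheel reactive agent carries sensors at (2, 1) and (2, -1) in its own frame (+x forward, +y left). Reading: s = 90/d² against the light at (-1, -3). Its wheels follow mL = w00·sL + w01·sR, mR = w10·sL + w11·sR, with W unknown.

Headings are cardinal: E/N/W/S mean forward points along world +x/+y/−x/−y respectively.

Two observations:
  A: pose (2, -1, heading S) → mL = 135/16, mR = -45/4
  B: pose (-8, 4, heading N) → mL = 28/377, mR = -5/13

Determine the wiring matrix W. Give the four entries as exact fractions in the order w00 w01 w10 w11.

obs A: pose=(2,-1,S) → sL=45/8, sR=45/2, mL=135/16, mR=-45/4
obs B: pose=(-8,4,N) → sL=18/29, sR=10/13, mL=28/377, mR=-5/13
sensor matrix S = [[45/8, 45/2], [18/29, 10/13]]; det S = -14535/1508
solve [mL_A; mL_B] = S·[w00; w01] and [mR_A; mR_B] = S·[w10; w11]:
  w00 = -1/2, w01 = 1/2, w10 = 0, w11 = -1/2

-1/2 1/2 0 -1/2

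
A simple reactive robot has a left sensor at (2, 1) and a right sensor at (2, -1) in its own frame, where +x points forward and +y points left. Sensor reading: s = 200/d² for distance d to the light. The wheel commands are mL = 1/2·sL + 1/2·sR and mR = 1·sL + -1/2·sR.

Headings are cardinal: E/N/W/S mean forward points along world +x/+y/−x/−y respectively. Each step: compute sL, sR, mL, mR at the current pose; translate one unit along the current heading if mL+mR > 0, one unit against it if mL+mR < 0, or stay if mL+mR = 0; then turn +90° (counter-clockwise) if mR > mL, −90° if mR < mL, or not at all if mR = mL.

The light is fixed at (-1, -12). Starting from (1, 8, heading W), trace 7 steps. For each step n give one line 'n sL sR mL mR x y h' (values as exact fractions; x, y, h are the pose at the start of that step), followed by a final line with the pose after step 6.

n=0: pose=(1,8,W); sL=200/361, sR=200/441; mL=80200/159201, mR=52100/159201; mL+mR=300/361 → advance +1; mR−mL=-28100/159201 → turn -1·90°
n=1: pose=(0,8,N); sL=50/121, sR=25/61; mL=6075/14762, mR=3075/14762; mL+mR=75/121 → advance +1; mR−mL=-1500/7381 → turn -1·90°
n=2: pose=(0,9,E); sL=200/493, sR=200/409; mL=90200/201637, mR=32500/201637; mL+mR=300/493 → advance +1; mR−mL=-57700/201637 → turn -1·90°
n=3: pose=(1,9,S); sL=20/37, sR=100/181; mL=3660/6697, mR=1770/6697; mL+mR=30/37 → advance +1; mR−mL=-1890/6697 → turn -1·90°
n=4: pose=(1,8,W); sL=200/361, sR=200/441; mL=80200/159201, mR=52100/159201; mL+mR=300/361 → advance +1; mR−mL=-28100/159201 → turn -1·90°
n=5: pose=(0,8,N); sL=50/121, sR=25/61; mL=6075/14762, mR=3075/14762; mL+mR=75/121 → advance +1; mR−mL=-1500/7381 → turn -1·90°
n=6: pose=(0,9,E); sL=200/493, sR=200/409; mL=90200/201637, mR=32500/201637; mL+mR=300/493 → advance +1; mR−mL=-57700/201637 → turn -1·90°

0 200/361 200/441 80200/159201 52100/159201 1 8 W
1 50/121 25/61 6075/14762 3075/14762 0 8 N
2 200/493 200/409 90200/201637 32500/201637 0 9 E
3 20/37 100/181 3660/6697 1770/6697 1 9 S
4 200/361 200/441 80200/159201 52100/159201 1 8 W
5 50/121 25/61 6075/14762 3075/14762 0 8 N
6 200/493 200/409 90200/201637 32500/201637 0 9 E
final 1 9 S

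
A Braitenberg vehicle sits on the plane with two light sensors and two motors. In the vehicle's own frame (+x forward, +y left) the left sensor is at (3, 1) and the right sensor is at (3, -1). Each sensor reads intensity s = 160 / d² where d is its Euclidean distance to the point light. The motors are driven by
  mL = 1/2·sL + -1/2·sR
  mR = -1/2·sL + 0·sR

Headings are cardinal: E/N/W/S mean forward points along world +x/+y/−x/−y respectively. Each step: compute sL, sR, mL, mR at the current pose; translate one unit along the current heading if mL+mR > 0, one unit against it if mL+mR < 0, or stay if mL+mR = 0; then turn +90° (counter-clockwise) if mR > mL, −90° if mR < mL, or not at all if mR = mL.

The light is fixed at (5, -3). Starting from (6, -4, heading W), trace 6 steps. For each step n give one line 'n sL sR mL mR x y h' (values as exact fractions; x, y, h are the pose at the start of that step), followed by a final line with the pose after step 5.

0 20 40 -10 -10 6 -4 W
1 32 160 -64 -16 7 -4 W
2 5 8 -3/2 -5/2 8 -4 S
3 160 160 0 -80 8 -3 W
4 80/9 80/17 320/153 -40/9 9 -3 N
5 160/49 160/53 320/2597 -80/49 9 -4 E
final 8 -4 S

n=0: pose=(6,-4,W); sL=20, sR=40; mL=-10, mR=-10; mL+mR=-20 → advance -1; mR−mL=0 → turn +0·90°
n=1: pose=(7,-4,W); sL=32, sR=160; mL=-64, mR=-16; mL+mR=-80 → advance -1; mR−mL=48 → turn +1·90°
n=2: pose=(8,-4,S); sL=5, sR=8; mL=-3/2, mR=-5/2; mL+mR=-4 → advance -1; mR−mL=-1 → turn -1·90°
n=3: pose=(8,-3,W); sL=160, sR=160; mL=0, mR=-80; mL+mR=-80 → advance -1; mR−mL=-80 → turn -1·90°
n=4: pose=(9,-3,N); sL=80/9, sR=80/17; mL=320/153, mR=-40/9; mL+mR=-40/17 → advance -1; mR−mL=-1000/153 → turn -1·90°
n=5: pose=(9,-4,E); sL=160/49, sR=160/53; mL=320/2597, mR=-80/49; mL+mR=-80/53 → advance -1; mR−mL=-4560/2597 → turn -1·90°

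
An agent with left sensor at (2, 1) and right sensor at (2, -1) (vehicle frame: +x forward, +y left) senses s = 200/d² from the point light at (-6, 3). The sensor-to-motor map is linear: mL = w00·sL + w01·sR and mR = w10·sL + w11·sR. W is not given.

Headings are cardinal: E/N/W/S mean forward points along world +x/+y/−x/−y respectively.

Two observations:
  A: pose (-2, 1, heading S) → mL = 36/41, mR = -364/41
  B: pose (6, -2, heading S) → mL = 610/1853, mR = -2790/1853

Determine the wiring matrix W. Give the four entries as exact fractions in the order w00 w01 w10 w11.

obs A: pose=(-2,1,S) → sL=200/41, sR=8, mL=36/41, mR=-364/41
obs B: pose=(6,-2,S) → sL=100/109, sR=20/17, mL=610/1853, mR=-2790/1853
sensor matrix S = [[200/41, 8], [100/109, 20/17]]; det S = -121600/75973
solve [mL_A; mL_B] = S·[w00; w01] and [mR_A; mR_B] = S·[w10; w11]:
  w00 = 1, w01 = -1/2, w10 = -1, w11 = -1/2

1 -1/2 -1 -1/2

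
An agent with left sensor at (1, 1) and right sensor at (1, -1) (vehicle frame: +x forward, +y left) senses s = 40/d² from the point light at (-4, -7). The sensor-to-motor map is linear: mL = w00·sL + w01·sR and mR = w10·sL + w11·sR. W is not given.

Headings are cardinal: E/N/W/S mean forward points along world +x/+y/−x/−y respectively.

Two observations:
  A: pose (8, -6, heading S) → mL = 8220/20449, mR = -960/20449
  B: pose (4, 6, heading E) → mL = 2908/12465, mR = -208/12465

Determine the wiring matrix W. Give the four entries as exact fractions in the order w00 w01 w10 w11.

obs A: pose=(8,-6,S) → sL=40/169, sR=40/121, mL=8220/20449, mR=-960/20449
obs B: pose=(4,6,E) → sL=40/277, sR=8/45, mL=2908/12465, mR=-208/12465
sensor matrix S = [[40/169, 40/121], [40/277, 8/45]]; det S = -288512/50979357
solve [mL_A; mL_B] = S·[w00; w01] and [mR_A; mR_B] = S·[w10; w11]:
  w00 = 1, w01 = 1/2, w10 = 1/2, w11 = -1/2

1 1/2 1/2 -1/2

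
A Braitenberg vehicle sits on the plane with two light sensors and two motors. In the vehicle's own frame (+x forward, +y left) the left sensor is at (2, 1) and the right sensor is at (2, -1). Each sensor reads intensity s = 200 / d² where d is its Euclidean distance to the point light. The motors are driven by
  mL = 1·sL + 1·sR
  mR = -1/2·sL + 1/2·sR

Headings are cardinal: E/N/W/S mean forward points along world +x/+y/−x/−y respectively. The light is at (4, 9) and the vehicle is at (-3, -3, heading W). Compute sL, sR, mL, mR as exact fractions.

left sensor world pos  = (-5, -4); dL² = 250
right sensor world pos = (-5, -2); dR² = 202
sL = 200/250 = 4/5
sR = 200/202 = 100/101
mL = 1·sL + 1·sR = 904/505
mR = -1/2·sL + 1/2·sR = 48/505

4/5 100/101 904/505 48/505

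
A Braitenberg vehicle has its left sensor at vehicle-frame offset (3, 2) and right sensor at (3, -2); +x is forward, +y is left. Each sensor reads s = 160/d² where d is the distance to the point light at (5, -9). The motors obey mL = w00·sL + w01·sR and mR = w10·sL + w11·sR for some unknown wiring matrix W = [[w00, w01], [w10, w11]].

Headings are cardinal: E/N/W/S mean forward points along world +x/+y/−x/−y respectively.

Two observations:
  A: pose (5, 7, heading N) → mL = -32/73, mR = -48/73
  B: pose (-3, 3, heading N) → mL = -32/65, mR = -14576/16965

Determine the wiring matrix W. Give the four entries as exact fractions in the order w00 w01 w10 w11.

obs A: pose=(5,7,N) → sL=32/73, sR=32/73, mL=-32/73, mR=-48/73
obs B: pose=(-3,3,N) → sL=32/65, sR=160/261, mL=-32/65, mR=-14576/16965
sensor matrix S = [[32/73, 32/73], [32/65, 160/261]]; det S = 65536/1238445
solve [mL_A; mL_B] = S·[w00; w01] and [mR_A; mR_B] = S·[w10; w11]:
  w00 = -1, w01 = 0, w10 = -1/2, w11 = -1

-1 0 -1/2 -1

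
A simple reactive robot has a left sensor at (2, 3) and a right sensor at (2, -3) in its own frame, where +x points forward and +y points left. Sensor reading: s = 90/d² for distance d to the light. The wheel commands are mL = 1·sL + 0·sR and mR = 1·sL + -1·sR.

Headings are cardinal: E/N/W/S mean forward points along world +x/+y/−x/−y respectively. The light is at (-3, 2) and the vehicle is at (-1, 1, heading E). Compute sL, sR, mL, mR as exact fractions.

left sensor world pos  = (1, 4); dL² = 20
right sensor world pos = (1, -2); dR² = 32
sL = 90/20 = 9/2
sR = 90/32 = 45/16
mL = 1·sL + 0·sR = 9/2
mR = 1·sL + -1·sR = 27/16

9/2 45/16 9/2 27/16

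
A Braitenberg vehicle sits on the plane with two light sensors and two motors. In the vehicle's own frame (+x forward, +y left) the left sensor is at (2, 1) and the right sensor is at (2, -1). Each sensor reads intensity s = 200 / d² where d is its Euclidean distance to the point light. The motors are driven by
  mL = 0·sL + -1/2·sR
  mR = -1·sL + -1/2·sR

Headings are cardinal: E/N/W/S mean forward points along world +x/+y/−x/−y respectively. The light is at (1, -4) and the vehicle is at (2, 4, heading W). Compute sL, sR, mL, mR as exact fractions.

left sensor world pos  = (0, 3); dL² = 50
right sensor world pos = (0, 5); dR² = 82
sL = 200/50 = 4
sR = 200/82 = 100/41
mL = 0·sL + -1/2·sR = -50/41
mR = -1·sL + -1/2·sR = -214/41

4 100/41 -50/41 -214/41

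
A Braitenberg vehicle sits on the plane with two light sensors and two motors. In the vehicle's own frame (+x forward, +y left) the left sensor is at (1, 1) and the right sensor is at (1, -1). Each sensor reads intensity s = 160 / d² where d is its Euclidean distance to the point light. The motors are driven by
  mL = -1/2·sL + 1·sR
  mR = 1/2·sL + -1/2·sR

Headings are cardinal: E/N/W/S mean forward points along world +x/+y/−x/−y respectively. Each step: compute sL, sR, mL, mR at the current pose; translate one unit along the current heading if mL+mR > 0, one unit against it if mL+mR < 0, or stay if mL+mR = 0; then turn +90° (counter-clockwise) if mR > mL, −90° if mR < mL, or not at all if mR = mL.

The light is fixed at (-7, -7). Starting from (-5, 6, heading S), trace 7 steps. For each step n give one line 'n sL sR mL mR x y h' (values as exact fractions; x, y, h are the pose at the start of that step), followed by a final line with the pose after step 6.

0 160/153 32/29 2576/4437 -128/4437 -5 6 S
1 80/61 16/17 296/1037 192/1037 -5 5 W
2 160/169 160/173 13200/29237 320/29237 -6 5 N
3 4/5 40/37 126/185 -26/185 -6 6 E
4 160/153 32/29 2576/4437 -128/4437 -5 6 S
5 80/61 16/17 296/1037 192/1037 -5 5 W
6 160/169 160/173 13200/29237 320/29237 -6 5 N
final -6 6 E

n=0: pose=(-5,6,S); sL=160/153, sR=32/29; mL=2576/4437, mR=-128/4437; mL+mR=16/29 → advance +1; mR−mL=-2704/4437 → turn -1·90°
n=1: pose=(-5,5,W); sL=80/61, sR=16/17; mL=296/1037, mR=192/1037; mL+mR=8/17 → advance +1; mR−mL=-104/1037 → turn -1·90°
n=2: pose=(-6,5,N); sL=160/169, sR=160/173; mL=13200/29237, mR=320/29237; mL+mR=80/173 → advance +1; mR−mL=-12880/29237 → turn -1·90°
n=3: pose=(-6,6,E); sL=4/5, sR=40/37; mL=126/185, mR=-26/185; mL+mR=20/37 → advance +1; mR−mL=-152/185 → turn -1·90°
n=4: pose=(-5,6,S); sL=160/153, sR=32/29; mL=2576/4437, mR=-128/4437; mL+mR=16/29 → advance +1; mR−mL=-2704/4437 → turn -1·90°
n=5: pose=(-5,5,W); sL=80/61, sR=16/17; mL=296/1037, mR=192/1037; mL+mR=8/17 → advance +1; mR−mL=-104/1037 → turn -1·90°
n=6: pose=(-6,5,N); sL=160/169, sR=160/173; mL=13200/29237, mR=320/29237; mL+mR=80/173 → advance +1; mR−mL=-12880/29237 → turn -1·90°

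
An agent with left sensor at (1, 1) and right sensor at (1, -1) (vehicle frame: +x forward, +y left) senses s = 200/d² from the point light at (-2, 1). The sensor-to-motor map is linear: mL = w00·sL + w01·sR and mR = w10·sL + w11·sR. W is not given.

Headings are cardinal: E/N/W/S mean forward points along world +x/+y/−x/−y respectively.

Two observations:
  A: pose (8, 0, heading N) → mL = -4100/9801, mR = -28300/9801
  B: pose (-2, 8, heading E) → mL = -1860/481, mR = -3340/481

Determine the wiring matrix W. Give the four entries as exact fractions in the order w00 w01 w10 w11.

1/2 -1 -1/2 -1

obs A: pose=(8,0,N) → sL=200/81, sR=200/121, mL=-4100/9801, mR=-28300/9801
obs B: pose=(-2,8,E) → sL=40/13, sR=200/37, mL=-1860/481, mR=-3340/481
sensor matrix S = [[200/81, 200/121], [40/13, 200/37]]; det S = 38944000/4714281
solve [mL_A; mL_B] = S·[w00; w01] and [mR_A; mR_B] = S·[w10; w11]:
  w00 = 1/2, w01 = -1, w10 = -1/2, w11 = -1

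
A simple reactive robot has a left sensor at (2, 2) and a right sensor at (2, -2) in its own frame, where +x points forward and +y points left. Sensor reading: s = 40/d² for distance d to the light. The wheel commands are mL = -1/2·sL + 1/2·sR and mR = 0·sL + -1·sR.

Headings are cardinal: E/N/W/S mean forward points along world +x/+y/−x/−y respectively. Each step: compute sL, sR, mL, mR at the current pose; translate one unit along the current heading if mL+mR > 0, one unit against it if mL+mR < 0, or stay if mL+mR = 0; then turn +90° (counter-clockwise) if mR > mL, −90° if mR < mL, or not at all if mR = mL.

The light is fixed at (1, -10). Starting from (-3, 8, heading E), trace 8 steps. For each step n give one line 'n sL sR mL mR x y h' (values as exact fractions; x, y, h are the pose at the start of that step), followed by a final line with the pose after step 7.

n=0: pose=(-3,8,E); sL=10/101, sR=2/13; mL=36/1313, mR=-2/13; mL+mR=-166/1313 → advance -1; mR−mL=-238/1313 → turn -1·90°
n=1: pose=(-4,8,S); sL=8/53, sR=8/61; mL=-32/3233, mR=-8/61; mL+mR=-456/3233 → advance -1; mR−mL=-392/3233 → turn -1·90°
n=2: pose=(-4,9,W); sL=20/169, sR=4/49; mL=-152/8281, mR=-4/49; mL+mR=-828/8281 → advance -1; mR−mL=-524/8281 → turn -1·90°
n=3: pose=(-3,9,N); sL=40/477, sR=8/89; mL=128/42453, mR=-8/89; mL+mR=-3688/42453 → advance -1; mR−mL=-3944/42453 → turn -1·90°
n=4: pose=(-3,8,E); sL=10/101, sR=2/13; mL=36/1313, mR=-2/13; mL+mR=-166/1313 → advance -1; mR−mL=-238/1313 → turn -1·90°
n=5: pose=(-4,8,S); sL=8/53, sR=8/61; mL=-32/3233, mR=-8/61; mL+mR=-456/3233 → advance -1; mR−mL=-392/3233 → turn -1·90°
n=6: pose=(-4,9,W); sL=20/169, sR=4/49; mL=-152/8281, mR=-4/49; mL+mR=-828/8281 → advance -1; mR−mL=-524/8281 → turn -1·90°
n=7: pose=(-3,9,N); sL=40/477, sR=8/89; mL=128/42453, mR=-8/89; mL+mR=-3688/42453 → advance -1; mR−mL=-3944/42453 → turn -1·90°

0 10/101 2/13 36/1313 -2/13 -3 8 E
1 8/53 8/61 -32/3233 -8/61 -4 8 S
2 20/169 4/49 -152/8281 -4/49 -4 9 W
3 40/477 8/89 128/42453 -8/89 -3 9 N
4 10/101 2/13 36/1313 -2/13 -3 8 E
5 8/53 8/61 -32/3233 -8/61 -4 8 S
6 20/169 4/49 -152/8281 -4/49 -4 9 W
7 40/477 8/89 128/42453 -8/89 -3 9 N
final -3 8 E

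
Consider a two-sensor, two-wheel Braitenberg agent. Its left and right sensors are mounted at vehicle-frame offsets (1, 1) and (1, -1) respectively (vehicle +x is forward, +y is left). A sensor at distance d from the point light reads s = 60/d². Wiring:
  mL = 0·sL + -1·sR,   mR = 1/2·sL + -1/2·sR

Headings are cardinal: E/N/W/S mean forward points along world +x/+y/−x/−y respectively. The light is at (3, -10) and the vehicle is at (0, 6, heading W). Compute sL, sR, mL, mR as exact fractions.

left sensor world pos  = (-1, 5); dL² = 241
right sensor world pos = (-1, 7); dR² = 305
sL = 60/241 = 60/241
sR = 60/305 = 12/61
mL = 0·sL + -1·sR = -12/61
mR = 1/2·sL + -1/2·sR = 384/14701

60/241 12/61 -12/61 384/14701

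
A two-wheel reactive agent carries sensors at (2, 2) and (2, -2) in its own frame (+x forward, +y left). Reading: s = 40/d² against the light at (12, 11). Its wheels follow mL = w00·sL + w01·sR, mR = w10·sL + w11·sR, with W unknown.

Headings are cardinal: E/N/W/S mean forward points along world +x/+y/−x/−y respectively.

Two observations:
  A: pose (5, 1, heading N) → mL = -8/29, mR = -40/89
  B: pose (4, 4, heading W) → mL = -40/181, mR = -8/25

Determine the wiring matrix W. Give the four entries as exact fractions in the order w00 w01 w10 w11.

obs A: pose=(5,1,N) → sL=8/29, sR=40/89, mL=-8/29, mR=-40/89
obs B: pose=(4,4,W) → sL=40/181, sR=8/25, mL=-40/181, mR=-8/25
sensor matrix S = [[8/29, 40/89], [40/181, 8/25]]; det S = -129024/11679025
solve [mL_A; mL_B] = S·[w00; w01] and [mR_A; mR_B] = S·[w10; w11]:
  w00 = -1, w01 = 0, w10 = 0, w11 = -1

-1 0 0 -1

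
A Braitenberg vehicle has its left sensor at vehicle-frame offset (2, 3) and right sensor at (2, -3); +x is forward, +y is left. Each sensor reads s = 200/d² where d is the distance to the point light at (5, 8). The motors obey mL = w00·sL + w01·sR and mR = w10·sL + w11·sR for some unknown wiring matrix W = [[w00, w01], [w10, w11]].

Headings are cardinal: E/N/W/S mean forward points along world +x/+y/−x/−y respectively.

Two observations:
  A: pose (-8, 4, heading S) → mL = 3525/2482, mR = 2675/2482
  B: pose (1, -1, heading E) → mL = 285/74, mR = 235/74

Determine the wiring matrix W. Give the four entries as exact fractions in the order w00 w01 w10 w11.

obs A: pose=(-8,4,S) → sL=25/17, sR=50/73, mL=3525/2482, mR=2675/2482
obs B: pose=(1,-1,E) → sL=5, sR=50/37, mL=285/74, mR=235/74
sensor matrix S = [[25/17, 50/73], [5, 50/37]]; det S = -66000/45917
solve [mL_A; mL_B] = S·[w00; w01] and [mR_A; mR_B] = S·[w10; w11]:
  w00 = 1/2, w01 = 1, w10 = 1/2, w11 = 1/2

1/2 1 1/2 1/2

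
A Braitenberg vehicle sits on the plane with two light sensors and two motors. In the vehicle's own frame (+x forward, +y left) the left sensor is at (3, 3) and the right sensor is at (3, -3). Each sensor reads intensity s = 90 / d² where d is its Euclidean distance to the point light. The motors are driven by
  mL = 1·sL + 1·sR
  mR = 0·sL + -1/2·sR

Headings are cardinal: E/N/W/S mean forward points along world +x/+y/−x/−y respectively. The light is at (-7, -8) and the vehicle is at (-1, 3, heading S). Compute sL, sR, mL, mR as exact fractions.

left sensor world pos  = (2, 0); dL² = 145
right sensor world pos = (-4, 0); dR² = 73
sL = 90/145 = 18/29
sR = 90/73 = 90/73
mL = 1·sL + 1·sR = 3924/2117
mR = 0·sL + -1/2·sR = -45/73

18/29 90/73 3924/2117 -45/73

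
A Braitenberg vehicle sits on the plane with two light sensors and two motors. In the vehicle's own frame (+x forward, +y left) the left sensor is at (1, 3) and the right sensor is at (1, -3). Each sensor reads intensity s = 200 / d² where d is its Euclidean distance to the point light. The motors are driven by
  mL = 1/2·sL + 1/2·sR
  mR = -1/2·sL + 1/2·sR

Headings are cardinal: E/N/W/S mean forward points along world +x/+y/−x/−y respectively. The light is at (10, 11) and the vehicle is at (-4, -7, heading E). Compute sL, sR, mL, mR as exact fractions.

left sensor world pos  = (-3, -4); dL² = 394
right sensor world pos = (-3, -10); dR² = 610
sL = 200/394 = 100/197
sR = 200/610 = 20/61
mL = 1/2·sL + 1/2·sR = 5020/12017
mR = -1/2·sL + 1/2·sR = -1080/12017

100/197 20/61 5020/12017 -1080/12017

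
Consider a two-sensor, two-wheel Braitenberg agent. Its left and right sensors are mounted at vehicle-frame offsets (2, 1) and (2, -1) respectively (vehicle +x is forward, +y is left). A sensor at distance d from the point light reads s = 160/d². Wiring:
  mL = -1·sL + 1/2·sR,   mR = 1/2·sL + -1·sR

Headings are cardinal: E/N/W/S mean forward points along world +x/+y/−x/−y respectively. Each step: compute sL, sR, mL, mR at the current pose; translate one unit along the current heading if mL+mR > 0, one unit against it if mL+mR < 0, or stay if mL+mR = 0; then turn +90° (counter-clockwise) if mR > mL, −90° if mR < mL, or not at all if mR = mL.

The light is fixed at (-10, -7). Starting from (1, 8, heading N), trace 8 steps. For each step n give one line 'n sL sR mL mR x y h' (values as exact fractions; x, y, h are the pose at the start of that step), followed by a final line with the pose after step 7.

0 160/389 160/433 -38160/168437 -27600/168437 1 8 N
1 16/25 80/153 -1448/3825 -776/3825 1 7 W
2 160/313 32/53 -3472/16589 -5776/16589 2 7 S
3 20/37 40/89 -1040/3293 -590/3293 2 8 W
4 32/73 160/313 -4176/22849 -6672/22849 3 8 S
5 80/173 16/41 -1896/7093 -1128/7093 3 9 W
6 160/421 32/73 -4944/30733 -7632/30733 4 9 S
7 2/5 40/117 -134/585 -83/585 4 10 W
final 5 10 S

n=0: pose=(1,8,N); sL=160/389, sR=160/433; mL=-38160/168437, mR=-27600/168437; mL+mR=-65760/168437 → advance -1; mR−mL=10560/168437 → turn +1·90°
n=1: pose=(1,7,W); sL=16/25, sR=80/153; mL=-1448/3825, mR=-776/3825; mL+mR=-2224/3825 → advance -1; mR−mL=224/1275 → turn +1·90°
n=2: pose=(2,7,S); sL=160/313, sR=32/53; mL=-3472/16589, mR=-5776/16589; mL+mR=-9248/16589 → advance -1; mR−mL=-2304/16589 → turn -1·90°
n=3: pose=(2,8,W); sL=20/37, sR=40/89; mL=-1040/3293, mR=-590/3293; mL+mR=-1630/3293 → advance -1; mR−mL=450/3293 → turn +1·90°
n=4: pose=(3,8,S); sL=32/73, sR=160/313; mL=-4176/22849, mR=-6672/22849; mL+mR=-10848/22849 → advance -1; mR−mL=-2496/22849 → turn -1·90°
n=5: pose=(3,9,W); sL=80/173, sR=16/41; mL=-1896/7093, mR=-1128/7093; mL+mR=-3024/7093 → advance -1; mR−mL=768/7093 → turn +1·90°
n=6: pose=(4,9,S); sL=160/421, sR=32/73; mL=-4944/30733, mR=-7632/30733; mL+mR=-12576/30733 → advance -1; mR−mL=-2688/30733 → turn -1·90°
n=7: pose=(4,10,W); sL=2/5, sR=40/117; mL=-134/585, mR=-83/585; mL+mR=-217/585 → advance -1; mR−mL=17/195 → turn +1·90°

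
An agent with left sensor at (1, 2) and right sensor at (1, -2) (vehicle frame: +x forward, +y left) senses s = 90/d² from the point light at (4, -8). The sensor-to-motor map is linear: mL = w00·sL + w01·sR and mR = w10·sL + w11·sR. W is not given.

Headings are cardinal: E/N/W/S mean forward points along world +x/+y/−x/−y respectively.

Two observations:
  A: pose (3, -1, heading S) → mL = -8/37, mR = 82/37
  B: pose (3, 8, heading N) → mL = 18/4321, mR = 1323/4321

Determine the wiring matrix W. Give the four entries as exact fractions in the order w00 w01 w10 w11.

obs A: pose=(3,-1,S) → sL=90/37, sR=2, mL=-8/37, mR=82/37
obs B: pose=(3,8,N) → sL=45/149, sR=9/29, mL=18/4321, mR=1323/4321
sensor matrix S = [[90/37, 2], [45/149, 9/29]]; det S = 24120/159877
solve [mL_A; mL_B] = S·[w00; w01] and [mR_A; mR_B] = S·[w10; w11]:
  w00 = -1/2, w01 = 1/2, w10 = 1/2, w11 = 1/2

-1/2 1/2 1/2 1/2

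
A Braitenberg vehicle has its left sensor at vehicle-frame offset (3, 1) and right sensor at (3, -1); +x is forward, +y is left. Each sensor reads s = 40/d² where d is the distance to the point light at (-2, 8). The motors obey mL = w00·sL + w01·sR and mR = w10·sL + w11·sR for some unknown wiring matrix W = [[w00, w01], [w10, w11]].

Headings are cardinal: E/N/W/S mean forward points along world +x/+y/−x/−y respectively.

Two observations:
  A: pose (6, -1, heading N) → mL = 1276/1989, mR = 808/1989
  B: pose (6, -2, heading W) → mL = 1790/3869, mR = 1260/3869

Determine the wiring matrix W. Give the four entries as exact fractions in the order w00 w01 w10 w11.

obs A: pose=(6,-1,N) → sL=8/17, sR=40/117, mL=1276/1989, mR=808/1989
obs B: pose=(6,-2,W) → sL=20/73, sR=20/53, mL=1790/3869, mR=1260/3869
sensor matrix S = [[8/17, 40/117], [20/73, 20/53]]; det S = 645760/7695441
solve [mL_A; mL_B] = S·[w00; w01] and [mR_A; mR_B] = S·[w10; w11]:
  w00 = 1, w01 = 1/2, w10 = 1/2, w11 = 1/2

1 1/2 1/2 1/2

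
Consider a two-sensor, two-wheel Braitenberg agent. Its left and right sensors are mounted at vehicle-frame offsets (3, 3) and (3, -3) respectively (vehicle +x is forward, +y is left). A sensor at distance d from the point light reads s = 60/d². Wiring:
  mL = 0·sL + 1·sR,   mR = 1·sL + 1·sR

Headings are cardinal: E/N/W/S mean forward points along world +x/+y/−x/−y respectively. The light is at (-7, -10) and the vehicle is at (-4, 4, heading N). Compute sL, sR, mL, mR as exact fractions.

60/289 12/65 12/65 7368/18785

left sensor world pos  = (-7, 7); dL² = 289
right sensor world pos = (-1, 7); dR² = 325
sL = 60/289 = 60/289
sR = 60/325 = 12/65
mL = 0·sL + 1·sR = 12/65
mR = 1·sL + 1·sR = 7368/18785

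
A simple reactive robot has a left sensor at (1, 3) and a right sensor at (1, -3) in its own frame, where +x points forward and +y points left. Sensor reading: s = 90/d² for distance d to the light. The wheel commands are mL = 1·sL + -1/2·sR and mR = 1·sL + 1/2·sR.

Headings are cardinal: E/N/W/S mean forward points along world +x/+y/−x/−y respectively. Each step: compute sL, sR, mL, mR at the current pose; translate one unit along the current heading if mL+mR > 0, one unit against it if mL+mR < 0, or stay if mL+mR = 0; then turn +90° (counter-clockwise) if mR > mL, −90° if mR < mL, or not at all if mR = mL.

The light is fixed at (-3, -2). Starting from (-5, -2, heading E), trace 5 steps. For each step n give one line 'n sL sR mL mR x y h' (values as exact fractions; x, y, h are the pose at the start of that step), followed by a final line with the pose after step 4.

n=0: pose=(-5,-2,E); sL=9, sR=9; mL=9/2, mR=27/2; mL+mR=18 → advance +1; mR−mL=9 → turn +1·90°
n=1: pose=(-4,-2,N); sL=90/17, sR=18; mL=-63/17, mR=243/17; mL+mR=180/17 → advance +1; mR−mL=18 → turn +1·90°
n=2: pose=(-4,-1,W); sL=45/4, sR=9/2; mL=9, mR=27/2; mL+mR=45/2 → advance +1; mR−mL=9/2 → turn +1·90°
n=3: pose=(-5,-1,S); sL=90, sR=18/5; mL=441/5, mR=459/5; mL+mR=180 → advance +1; mR−mL=18/5 → turn +1·90°
n=4: pose=(-5,-2,E); sL=9, sR=9; mL=9/2, mR=27/2; mL+mR=18 → advance +1; mR−mL=9 → turn +1·90°

0 9 9 9/2 27/2 -5 -2 E
1 90/17 18 -63/17 243/17 -4 -2 N
2 45/4 9/2 9 27/2 -4 -1 W
3 90 18/5 441/5 459/5 -5 -1 S
4 9 9 9/2 27/2 -5 -2 E
final -4 -2 N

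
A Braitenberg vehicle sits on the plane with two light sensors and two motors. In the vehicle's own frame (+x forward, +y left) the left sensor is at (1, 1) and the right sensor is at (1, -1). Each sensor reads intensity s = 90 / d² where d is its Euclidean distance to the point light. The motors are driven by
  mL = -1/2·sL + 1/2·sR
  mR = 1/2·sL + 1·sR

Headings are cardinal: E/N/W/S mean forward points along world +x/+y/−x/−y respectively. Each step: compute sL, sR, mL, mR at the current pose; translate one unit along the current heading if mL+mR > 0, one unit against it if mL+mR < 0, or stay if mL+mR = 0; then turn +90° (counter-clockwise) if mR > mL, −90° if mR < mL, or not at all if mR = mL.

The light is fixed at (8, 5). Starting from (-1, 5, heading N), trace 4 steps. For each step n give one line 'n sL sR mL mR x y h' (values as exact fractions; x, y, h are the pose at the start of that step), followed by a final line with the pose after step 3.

n=0: pose=(-1,5,N); sL=90/101, sR=18/13; mL=324/1313, mR=2403/1313; mL+mR=27/13 → advance +1; mR−mL=2079/1313 → turn +1·90°
n=1: pose=(-1,6,W); sL=9/10, sR=45/52; mL=-9/520, mR=171/130; mL+mR=135/104 → advance +1; mR−mL=693/520 → turn +1·90°
n=2: pose=(-2,6,S); sL=10/9, sR=90/121; mL=-200/1089, mR=1415/1089; mL+mR=135/121 → advance +1; mR−mL=1615/1089 → turn +1·90°
n=3: pose=(-2,5,E); sL=45/41, sR=45/41; mL=0, mR=135/82; mL+mR=135/82 → advance +1; mR−mL=135/82 → turn +1·90°

0 90/101 18/13 324/1313 2403/1313 -1 5 N
1 9/10 45/52 -9/520 171/130 -1 6 W
2 10/9 90/121 -200/1089 1415/1089 -2 6 S
3 45/41 45/41 0 135/82 -2 5 E
final -1 5 N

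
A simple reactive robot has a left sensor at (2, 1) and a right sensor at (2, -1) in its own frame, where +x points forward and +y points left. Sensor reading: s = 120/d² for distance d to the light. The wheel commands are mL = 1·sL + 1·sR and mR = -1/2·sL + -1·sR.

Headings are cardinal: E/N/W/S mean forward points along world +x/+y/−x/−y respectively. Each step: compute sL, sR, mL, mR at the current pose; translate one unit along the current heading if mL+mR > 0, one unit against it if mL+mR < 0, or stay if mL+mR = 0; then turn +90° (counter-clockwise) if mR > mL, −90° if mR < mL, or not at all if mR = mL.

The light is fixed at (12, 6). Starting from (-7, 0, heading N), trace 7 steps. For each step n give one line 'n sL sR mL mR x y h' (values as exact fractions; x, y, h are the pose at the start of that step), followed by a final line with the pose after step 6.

0 15/52 6/17 567/884 -879/1768 -7 0 N
1 24/61 24/65 3024/3965 -2244/3965 -7 1 E
2 60/169 12/41 4488/6929 -3258/6929 -6 1 S
3 120/449 24/85 20976/38165 -15876/38165 -6 0 W
4 15/52 6/17 567/884 -879/1768 -7 0 N
5 24/61 24/65 3024/3965 -2244/3965 -7 1 E
6 60/169 12/41 4488/6929 -3258/6929 -6 1 S
final -6 0 W

n=0: pose=(-7,0,N); sL=15/52, sR=6/17; mL=567/884, mR=-879/1768; mL+mR=15/104 → advance +1; mR−mL=-2013/1768 → turn -1·90°
n=1: pose=(-7,1,E); sL=24/61, sR=24/65; mL=3024/3965, mR=-2244/3965; mL+mR=12/61 → advance +1; mR−mL=-5268/3965 → turn -1·90°
n=2: pose=(-6,1,S); sL=60/169, sR=12/41; mL=4488/6929, mR=-3258/6929; mL+mR=30/169 → advance +1; mR−mL=-7746/6929 → turn -1·90°
n=3: pose=(-6,0,W); sL=120/449, sR=24/85; mL=20976/38165, mR=-15876/38165; mL+mR=60/449 → advance +1; mR−mL=-36852/38165 → turn -1·90°
n=4: pose=(-7,0,N); sL=15/52, sR=6/17; mL=567/884, mR=-879/1768; mL+mR=15/104 → advance +1; mR−mL=-2013/1768 → turn -1·90°
n=5: pose=(-7,1,E); sL=24/61, sR=24/65; mL=3024/3965, mR=-2244/3965; mL+mR=12/61 → advance +1; mR−mL=-5268/3965 → turn -1·90°
n=6: pose=(-6,1,S); sL=60/169, sR=12/41; mL=4488/6929, mR=-3258/6929; mL+mR=30/169 → advance +1; mR−mL=-7746/6929 → turn -1·90°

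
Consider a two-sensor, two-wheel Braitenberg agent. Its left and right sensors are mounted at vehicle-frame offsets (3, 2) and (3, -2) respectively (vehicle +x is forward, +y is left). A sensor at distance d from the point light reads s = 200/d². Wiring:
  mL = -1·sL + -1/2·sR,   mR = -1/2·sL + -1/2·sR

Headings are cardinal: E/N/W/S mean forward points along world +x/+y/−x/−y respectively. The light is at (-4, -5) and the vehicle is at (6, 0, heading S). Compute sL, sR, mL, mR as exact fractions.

50/37 50/17 -1775/629 -1350/629

left sensor world pos  = (8, -3); dL² = 148
right sensor world pos = (4, -3); dR² = 68
sL = 200/148 = 50/37
sR = 200/68 = 50/17
mL = -1·sL + -1/2·sR = -1775/629
mR = -1/2·sL + -1/2·sR = -1350/629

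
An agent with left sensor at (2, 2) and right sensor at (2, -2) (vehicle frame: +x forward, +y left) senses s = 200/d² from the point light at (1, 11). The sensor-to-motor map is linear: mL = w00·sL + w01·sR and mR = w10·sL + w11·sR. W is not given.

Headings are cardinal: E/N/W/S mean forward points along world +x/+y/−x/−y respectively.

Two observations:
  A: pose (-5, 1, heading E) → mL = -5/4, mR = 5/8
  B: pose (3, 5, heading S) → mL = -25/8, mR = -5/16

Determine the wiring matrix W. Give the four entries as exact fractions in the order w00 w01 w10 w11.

obs A: pose=(-5,1,E) → sL=5/2, sR=5/4, mL=-5/4, mR=5/8
obs B: pose=(3,5,S) → sL=5/2, sR=25/8, mL=-25/8, mR=-5/16
sensor matrix S = [[5/2, 5/4], [5/2, 25/8]]; det S = 75/16
solve [mL_A; mL_B] = S·[w00; w01] and [mR_A; mR_B] = S·[w10; w11]:
  w00 = 0, w01 = -1, w10 = 1/2, w11 = -1/2

0 -1 1/2 -1/2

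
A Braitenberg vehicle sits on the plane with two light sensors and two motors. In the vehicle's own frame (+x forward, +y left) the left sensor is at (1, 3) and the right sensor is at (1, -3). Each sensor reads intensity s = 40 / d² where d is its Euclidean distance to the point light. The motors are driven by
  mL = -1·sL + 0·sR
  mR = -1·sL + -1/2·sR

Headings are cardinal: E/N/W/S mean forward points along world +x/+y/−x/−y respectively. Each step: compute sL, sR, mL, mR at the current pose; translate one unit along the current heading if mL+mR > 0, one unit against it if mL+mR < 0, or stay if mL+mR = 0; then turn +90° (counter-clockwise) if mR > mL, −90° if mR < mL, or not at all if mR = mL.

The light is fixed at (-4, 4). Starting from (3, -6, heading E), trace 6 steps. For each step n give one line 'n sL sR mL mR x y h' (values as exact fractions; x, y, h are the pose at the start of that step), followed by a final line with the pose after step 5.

n=0: pose=(3,-6,E); sL=40/113, sR=40/233; mL=-40/113, mR=-11580/26329; mL+mR=-20900/26329 → advance -1; mR−mL=-20/233 → turn -1·90°
n=1: pose=(2,-6,S); sL=20/101, sR=4/13; mL=-20/101, mR=-462/1313; mL+mR=-722/1313 → advance -1; mR−mL=-2/13 → turn -1·90°
n=2: pose=(2,-5,W); sL=40/169, sR=40/61; mL=-40/169, mR=-5820/10309; mL+mR=-8260/10309 → advance -1; mR−mL=-20/61 → turn -1·90°
n=3: pose=(3,-5,N); sL=1/2, sR=10/41; mL=-1/2, mR=-51/82; mL+mR=-46/41 → advance -1; mR−mL=-5/41 → turn -1·90°
n=4: pose=(3,-6,E); sL=40/113, sR=40/233; mL=-40/113, mR=-11580/26329; mL+mR=-20900/26329 → advance -1; mR−mL=-20/233 → turn -1·90°
n=5: pose=(2,-6,S); sL=20/101, sR=4/13; mL=-20/101, mR=-462/1313; mL+mR=-722/1313 → advance -1; mR−mL=-2/13 → turn -1·90°

0 40/113 40/233 -40/113 -11580/26329 3 -6 E
1 20/101 4/13 -20/101 -462/1313 2 -6 S
2 40/169 40/61 -40/169 -5820/10309 2 -5 W
3 1/2 10/41 -1/2 -51/82 3 -5 N
4 40/113 40/233 -40/113 -11580/26329 3 -6 E
5 20/101 4/13 -20/101 -462/1313 2 -6 S
final 2 -5 W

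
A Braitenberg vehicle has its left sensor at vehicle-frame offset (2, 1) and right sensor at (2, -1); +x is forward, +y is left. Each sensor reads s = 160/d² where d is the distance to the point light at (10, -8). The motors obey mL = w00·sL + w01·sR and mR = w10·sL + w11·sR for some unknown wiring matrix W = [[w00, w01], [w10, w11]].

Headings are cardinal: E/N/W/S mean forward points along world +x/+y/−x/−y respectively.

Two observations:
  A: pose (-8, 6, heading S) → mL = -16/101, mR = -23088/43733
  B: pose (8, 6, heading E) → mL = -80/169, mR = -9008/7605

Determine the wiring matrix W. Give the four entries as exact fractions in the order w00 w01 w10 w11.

0 -1/2 -1 -1/2

obs A: pose=(-8,6,S) → sL=160/433, sR=32/101, mL=-16/101, mR=-23088/43733
obs B: pose=(8,6,E) → sL=32/45, sR=160/169, mL=-80/169, mR=-9008/7605
sensor matrix S = [[160/433, 32/101], [32/45, 160/169]]; det S = 41418752/332589465
solve [mL_A; mL_B] = S·[w00; w01] and [mR_A; mR_B] = S·[w10; w11]:
  w00 = 0, w01 = -1/2, w10 = -1, w11 = -1/2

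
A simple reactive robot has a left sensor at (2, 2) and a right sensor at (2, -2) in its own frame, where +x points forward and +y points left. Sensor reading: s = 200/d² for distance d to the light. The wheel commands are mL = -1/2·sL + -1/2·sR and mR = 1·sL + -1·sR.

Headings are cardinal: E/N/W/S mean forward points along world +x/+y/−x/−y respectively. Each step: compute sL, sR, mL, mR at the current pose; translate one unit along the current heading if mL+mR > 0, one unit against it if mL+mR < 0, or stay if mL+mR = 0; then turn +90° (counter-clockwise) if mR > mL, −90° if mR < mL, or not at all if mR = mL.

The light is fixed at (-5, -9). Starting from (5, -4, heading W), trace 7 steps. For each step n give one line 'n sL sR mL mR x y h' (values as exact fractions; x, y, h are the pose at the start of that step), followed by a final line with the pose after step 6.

n=0: pose=(5,-4,W); sL=200/73, sR=200/113; mL=-18600/8249, mR=8000/8249; mL+mR=-10600/8249 → advance -1; mR−mL=26600/8249 → turn +1·90°
n=1: pose=(6,-4,S); sL=100/89, sR=20/9; mL=-1340/801, mR=-880/801; mL+mR=-740/267 → advance -1; mR−mL=460/801 → turn +1·90°
n=2: pose=(6,-3,E); sL=200/233, sR=40/37; mL=-8360/8621, mR=-1920/8621; mL+mR=-10280/8621 → advance -1; mR−mL=6440/8621 → turn +1·90°
n=3: pose=(5,-3,N); sL=25/16, sR=25/26; mL=-525/416, mR=125/208; mL+mR=-275/416 → advance -1; mR−mL=775/416 → turn +1·90°
n=4: pose=(5,-4,W); sL=200/73, sR=200/113; mL=-18600/8249, mR=8000/8249; mL+mR=-10600/8249 → advance -1; mR−mL=26600/8249 → turn +1·90°
n=5: pose=(6,-4,S); sL=100/89, sR=20/9; mL=-1340/801, mR=-880/801; mL+mR=-740/267 → advance -1; mR−mL=460/801 → turn +1·90°
n=6: pose=(6,-3,E); sL=200/233, sR=40/37; mL=-8360/8621, mR=-1920/8621; mL+mR=-10280/8621 → advance -1; mR−mL=6440/8621 → turn +1·90°

0 200/73 200/113 -18600/8249 8000/8249 5 -4 W
1 100/89 20/9 -1340/801 -880/801 6 -4 S
2 200/233 40/37 -8360/8621 -1920/8621 6 -3 E
3 25/16 25/26 -525/416 125/208 5 -3 N
4 200/73 200/113 -18600/8249 8000/8249 5 -4 W
5 100/89 20/9 -1340/801 -880/801 6 -4 S
6 200/233 40/37 -8360/8621 -1920/8621 6 -3 E
final 5 -3 N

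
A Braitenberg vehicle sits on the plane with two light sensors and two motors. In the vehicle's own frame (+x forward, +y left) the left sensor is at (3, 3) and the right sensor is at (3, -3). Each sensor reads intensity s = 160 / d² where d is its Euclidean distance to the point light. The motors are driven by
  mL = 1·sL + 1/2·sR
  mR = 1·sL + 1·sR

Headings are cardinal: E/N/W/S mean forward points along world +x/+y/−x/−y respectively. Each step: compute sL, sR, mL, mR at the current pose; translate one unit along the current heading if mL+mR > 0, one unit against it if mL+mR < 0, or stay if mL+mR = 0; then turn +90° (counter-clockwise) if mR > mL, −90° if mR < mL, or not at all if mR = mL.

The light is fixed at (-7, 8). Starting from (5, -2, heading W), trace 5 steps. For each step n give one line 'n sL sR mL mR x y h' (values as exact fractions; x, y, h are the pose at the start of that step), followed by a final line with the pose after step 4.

n=0: pose=(5,-2,W); sL=16/25, sR=16/13; mL=408/325, mR=608/325; mL+mR=1016/325 → advance +1; mR−mL=8/13 → turn +1·90°
n=1: pose=(4,-2,S); sL=32/73, sR=160/233; mL=13296/17009, mR=19136/17009; mL+mR=32432/17009 → advance +1; mR−mL=80/233 → turn +1·90°
n=2: pose=(4,-3,E); sL=8/13, sR=20/49; mL=522/637, mR=652/637; mL+mR=1174/637 → advance +1; mR−mL=10/49 → turn +1·90°
n=3: pose=(5,-3,N); sL=32/29, sR=160/289; mL=11568/8381, mR=13888/8381; mL+mR=25456/8381 → advance +1; mR−mL=80/289 → turn +1·90°
n=4: pose=(5,-2,W); sL=16/25, sR=16/13; mL=408/325, mR=608/325; mL+mR=1016/325 → advance +1; mR−mL=8/13 → turn +1·90°

0 16/25 16/13 408/325 608/325 5 -2 W
1 32/73 160/233 13296/17009 19136/17009 4 -2 S
2 8/13 20/49 522/637 652/637 4 -3 E
3 32/29 160/289 11568/8381 13888/8381 5 -3 N
4 16/25 16/13 408/325 608/325 5 -2 W
final 4 -2 S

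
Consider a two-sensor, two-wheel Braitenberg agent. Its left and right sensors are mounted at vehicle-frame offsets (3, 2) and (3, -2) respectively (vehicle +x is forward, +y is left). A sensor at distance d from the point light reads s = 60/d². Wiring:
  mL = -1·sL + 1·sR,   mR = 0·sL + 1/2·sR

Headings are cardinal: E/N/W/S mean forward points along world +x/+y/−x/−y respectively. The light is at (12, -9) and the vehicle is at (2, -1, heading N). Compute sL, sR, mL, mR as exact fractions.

12/53 12/37 192/1961 6/37

left sensor world pos  = (0, 2); dL² = 265
right sensor world pos = (4, 2); dR² = 185
sL = 60/265 = 12/53
sR = 60/185 = 12/37
mL = -1·sL + 1·sR = 192/1961
mR = 0·sL + 1/2·sR = 6/37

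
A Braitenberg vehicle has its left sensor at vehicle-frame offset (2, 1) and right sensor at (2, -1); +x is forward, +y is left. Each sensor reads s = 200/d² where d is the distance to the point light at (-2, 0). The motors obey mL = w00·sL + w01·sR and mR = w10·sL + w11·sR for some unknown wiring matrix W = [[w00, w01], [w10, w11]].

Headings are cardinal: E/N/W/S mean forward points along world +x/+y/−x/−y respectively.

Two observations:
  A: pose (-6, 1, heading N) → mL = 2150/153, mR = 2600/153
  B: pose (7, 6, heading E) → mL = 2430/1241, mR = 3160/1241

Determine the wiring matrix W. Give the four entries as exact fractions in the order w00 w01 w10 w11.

obs A: pose=(-6,1,N) → sL=100/17, sR=100/9, mL=2150/153, mR=2600/153
obs B: pose=(7,6,E) → sL=20/17, sR=100/73, mL=2430/1241, mR=3160/1241
sensor matrix S = [[100/17, 100/9], [20/17, 100/73]]; det S = -56000/11169
solve [mL_A; mL_B] = S·[w00; w01] and [mR_A; mR_B] = S·[w10; w11]:
  w00 = 1/2, w01 = 1, w10 = 1, w11 = 1

1/2 1 1 1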